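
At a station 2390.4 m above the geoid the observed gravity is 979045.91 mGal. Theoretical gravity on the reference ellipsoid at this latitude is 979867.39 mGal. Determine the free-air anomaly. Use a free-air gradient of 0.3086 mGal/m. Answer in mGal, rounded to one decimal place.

Free-air correction = 0.3086 × 2390.4 = 737.68 mGal
Free-air anomaly = 979045.91 − 979867.39 + (737.68) = -83.80 mGal

-83.8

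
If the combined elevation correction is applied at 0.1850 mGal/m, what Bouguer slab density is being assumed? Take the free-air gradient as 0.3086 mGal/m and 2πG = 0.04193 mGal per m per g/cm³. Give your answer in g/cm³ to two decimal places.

2.95

0.1850 = 0.3086 − 0.04193 × ρ
ρ = (0.3086 − 0.1850) / 0.04193 = 2.95 g/cm³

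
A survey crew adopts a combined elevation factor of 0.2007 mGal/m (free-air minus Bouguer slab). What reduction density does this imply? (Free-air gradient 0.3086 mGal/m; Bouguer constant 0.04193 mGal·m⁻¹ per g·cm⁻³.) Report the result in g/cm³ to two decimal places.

2.57

0.2007 = 0.3086 − 0.04193 × ρ
ρ = (0.3086 − 0.2007) / 0.04193 = 2.57 g/cm³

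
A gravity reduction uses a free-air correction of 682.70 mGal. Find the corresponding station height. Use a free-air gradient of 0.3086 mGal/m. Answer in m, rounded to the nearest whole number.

h = 682.70 / 0.3086 = 2212.25 m

2212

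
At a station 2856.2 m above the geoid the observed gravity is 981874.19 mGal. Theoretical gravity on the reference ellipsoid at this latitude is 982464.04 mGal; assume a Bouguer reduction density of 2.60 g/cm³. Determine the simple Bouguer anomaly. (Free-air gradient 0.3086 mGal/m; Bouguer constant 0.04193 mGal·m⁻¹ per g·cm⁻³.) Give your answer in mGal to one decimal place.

Free-air correction = 0.3086 × 2856.2 = 881.42 mGal
Free-air anomaly = 981874.19 − 982464.04 + (881.42) = 291.57 mGal
Bouguer slab correction = 0.04193 × 2.60 × 2856.2 = 311.38 mGal
Simple Bouguer anomaly = 291.57 − (311.38) = -19.81 mGal

-19.8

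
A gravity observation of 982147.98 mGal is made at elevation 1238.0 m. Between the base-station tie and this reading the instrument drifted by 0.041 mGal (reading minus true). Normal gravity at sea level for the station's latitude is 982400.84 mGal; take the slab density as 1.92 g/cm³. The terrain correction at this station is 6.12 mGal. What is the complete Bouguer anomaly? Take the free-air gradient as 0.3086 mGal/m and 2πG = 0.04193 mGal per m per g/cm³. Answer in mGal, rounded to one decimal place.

Drift-corrected reading = 982147.98 − (0.041) = 982147.939 mGal
Free-air correction = 0.3086 × 1238.0 = 382.05 mGal
Free-air anomaly = 982147.939 − 982400.84 + (382.05) = 129.149 mGal
Bouguer slab correction = 0.04193 × 1.92 × 1238.0 = 99.67 mGal
Simple Bouguer anomaly = 129.149 − (99.67) = 29.479 mGal
Complete Bouguer anomaly = 29.479 + 6.12 = 35.599 mGal

35.6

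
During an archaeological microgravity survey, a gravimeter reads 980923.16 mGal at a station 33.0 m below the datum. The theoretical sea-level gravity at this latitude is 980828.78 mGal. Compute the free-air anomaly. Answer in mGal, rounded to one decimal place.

Free-air correction = 0.3086 × -33.0 = -10.18 mGal
Free-air anomaly = 980923.16 − 980828.78 + (-10.18) = 84.20 mGal

84.2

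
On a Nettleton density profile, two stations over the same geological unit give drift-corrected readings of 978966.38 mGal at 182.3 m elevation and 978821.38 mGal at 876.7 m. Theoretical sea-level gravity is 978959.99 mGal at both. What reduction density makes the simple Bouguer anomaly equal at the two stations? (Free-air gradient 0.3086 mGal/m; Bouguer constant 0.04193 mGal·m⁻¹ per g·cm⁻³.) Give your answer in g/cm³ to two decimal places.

Δg_obs = 978821.38 − 978966.38 = -145.00 mGal over Δh = 876.7 − 182.3 = 694.4 m
Equal Bouguer anomalies ⇒ Δg_obs + (0.3086 − 0.04193ρ)·Δh = 0
0.3086 − 0.04193ρ = −Δg_obs/Δh = 0.20881
ρ = (0.3086 − 0.20881) / 0.04193 = 2.38 g/cm³

2.38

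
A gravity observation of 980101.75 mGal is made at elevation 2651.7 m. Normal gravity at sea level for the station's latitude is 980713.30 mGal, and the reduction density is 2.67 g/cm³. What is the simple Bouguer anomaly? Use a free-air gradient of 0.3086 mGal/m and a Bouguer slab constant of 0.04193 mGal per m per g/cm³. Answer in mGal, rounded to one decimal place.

-90.1

Free-air correction = 0.3086 × 2651.7 = 818.31 mGal
Free-air anomaly = 980101.75 − 980713.30 + (818.31) = 206.76 mGal
Bouguer slab correction = 0.04193 × 2.67 × 2651.7 = 296.87 mGal
Simple Bouguer anomaly = 206.76 − (296.87) = -90.11 mGal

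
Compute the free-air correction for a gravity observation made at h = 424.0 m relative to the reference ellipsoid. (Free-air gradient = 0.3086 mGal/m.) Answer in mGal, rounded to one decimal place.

130.8

Free-air correction = 0.3086 × 424.0 = 130.8 mGal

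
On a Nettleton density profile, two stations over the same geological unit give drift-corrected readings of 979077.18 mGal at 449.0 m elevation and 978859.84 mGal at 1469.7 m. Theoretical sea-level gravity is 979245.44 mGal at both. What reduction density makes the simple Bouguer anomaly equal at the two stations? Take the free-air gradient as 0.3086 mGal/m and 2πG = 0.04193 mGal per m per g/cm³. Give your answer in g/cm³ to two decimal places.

2.28

Δg_obs = 978859.84 − 979077.18 = -217.34 mGal over Δh = 1469.7 − 449.0 = 1020.7 m
Equal Bouguer anomalies ⇒ Δg_obs + (0.3086 − 0.04193ρ)·Δh = 0
0.3086 − 0.04193ρ = −Δg_obs/Δh = 0.21293
ρ = (0.3086 − 0.21293) / 0.04193 = 2.28 g/cm³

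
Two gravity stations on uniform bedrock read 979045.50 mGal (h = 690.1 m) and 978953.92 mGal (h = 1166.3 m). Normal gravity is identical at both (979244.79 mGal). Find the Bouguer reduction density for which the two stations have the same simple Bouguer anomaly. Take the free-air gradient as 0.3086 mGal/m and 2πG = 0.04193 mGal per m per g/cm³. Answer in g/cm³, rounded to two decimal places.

Δg_obs = 978953.92 − 979045.50 = -91.58 mGal over Δh = 1166.3 − 690.1 = 476.2 m
Equal Bouguer anomalies ⇒ Δg_obs + (0.3086 − 0.04193ρ)·Δh = 0
0.3086 − 0.04193ρ = −Δg_obs/Δh = 0.19231
ρ = (0.3086 − 0.19231) / 0.04193 = 2.77 g/cm³

2.77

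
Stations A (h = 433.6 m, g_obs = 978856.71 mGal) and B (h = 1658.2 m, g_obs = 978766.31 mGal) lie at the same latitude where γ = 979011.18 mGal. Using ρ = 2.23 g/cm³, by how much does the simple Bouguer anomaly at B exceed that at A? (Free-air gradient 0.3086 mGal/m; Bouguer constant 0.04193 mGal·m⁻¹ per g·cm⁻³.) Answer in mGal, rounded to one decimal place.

173.0

Δg_SB(A) = 978856.71 − 979011.18 + 0.3086×433.6 − 0.04193×2.23×433.6 = -61.20 mGal
Δg_SB(B) = 978766.31 − 979011.18 + 0.3086×1658.2 − 0.04193×2.23×1658.2 = 111.80 mGal
Difference = 111.80 − (-61.20) = 173.00 mGal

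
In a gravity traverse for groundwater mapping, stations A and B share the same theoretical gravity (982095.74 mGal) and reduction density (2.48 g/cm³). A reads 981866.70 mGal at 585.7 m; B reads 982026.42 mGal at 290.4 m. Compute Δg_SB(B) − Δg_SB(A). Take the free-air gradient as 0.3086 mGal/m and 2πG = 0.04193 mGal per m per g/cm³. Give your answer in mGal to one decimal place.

Δg_SB(A) = 981866.70 − 982095.74 + 0.3086×585.7 − 0.04193×2.48×585.7 = -109.20 mGal
Δg_SB(B) = 982026.42 − 982095.74 + 0.3086×290.4 − 0.04193×2.48×290.4 = -9.90 mGal
Difference = -9.90 − (-109.20) = 99.30 mGal

99.3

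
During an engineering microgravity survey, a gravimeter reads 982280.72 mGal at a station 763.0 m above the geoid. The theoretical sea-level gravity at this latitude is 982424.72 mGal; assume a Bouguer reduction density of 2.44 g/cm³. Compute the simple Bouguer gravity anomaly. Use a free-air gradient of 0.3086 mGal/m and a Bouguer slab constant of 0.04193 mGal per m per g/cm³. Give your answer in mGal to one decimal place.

13.4

Free-air correction = 0.3086 × 763.0 = 235.46 mGal
Free-air anomaly = 982280.72 − 982424.72 + (235.46) = 91.46 mGal
Bouguer slab correction = 0.04193 × 2.44 × 763.0 = 78.06 mGal
Simple Bouguer anomaly = 91.46 − (78.06) = 13.40 mGal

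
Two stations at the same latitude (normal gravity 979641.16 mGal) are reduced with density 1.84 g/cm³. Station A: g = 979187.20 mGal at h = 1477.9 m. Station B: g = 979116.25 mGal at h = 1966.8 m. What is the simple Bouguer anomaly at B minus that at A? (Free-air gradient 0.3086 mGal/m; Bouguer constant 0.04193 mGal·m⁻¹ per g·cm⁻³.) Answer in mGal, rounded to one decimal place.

42.2

Δg_SB(A) = 979187.20 − 979641.16 + 0.3086×1477.9 − 0.04193×1.84×1477.9 = -111.90 mGal
Δg_SB(B) = 979116.25 − 979641.16 + 0.3086×1966.8 − 0.04193×1.84×1966.8 = -69.70 mGal
Difference = -69.70 − (-111.90) = 42.20 mGal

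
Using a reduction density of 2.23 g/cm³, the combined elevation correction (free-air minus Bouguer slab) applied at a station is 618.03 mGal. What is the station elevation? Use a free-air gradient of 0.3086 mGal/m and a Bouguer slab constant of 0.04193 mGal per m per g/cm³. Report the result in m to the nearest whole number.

2873

Combined gradient = 0.3086 − 0.04193 × 2.23 = 0.2150961 mGal/m
h = 618.03 / 0.2150961 = 2873.27 m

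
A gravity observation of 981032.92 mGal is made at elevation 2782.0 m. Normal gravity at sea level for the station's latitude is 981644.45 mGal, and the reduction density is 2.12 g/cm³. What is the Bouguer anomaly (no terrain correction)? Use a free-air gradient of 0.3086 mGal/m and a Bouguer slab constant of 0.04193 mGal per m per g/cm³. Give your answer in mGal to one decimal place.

Free-air correction = 0.3086 × 2782.0 = 858.53 mGal
Free-air anomaly = 981032.92 − 981644.45 + (858.53) = 247.00 mGal
Bouguer slab correction = 0.04193 × 2.12 × 2782.0 = 247.30 mGal
Simple Bouguer anomaly = 247.00 − (247.30) = -0.30 mGal

-0.3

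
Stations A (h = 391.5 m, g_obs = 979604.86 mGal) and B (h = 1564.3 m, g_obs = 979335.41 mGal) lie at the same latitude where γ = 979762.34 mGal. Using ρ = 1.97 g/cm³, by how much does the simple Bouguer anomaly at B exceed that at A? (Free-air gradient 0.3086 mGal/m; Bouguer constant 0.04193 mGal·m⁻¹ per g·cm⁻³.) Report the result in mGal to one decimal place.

Δg_SB(A) = 979604.86 − 979762.34 + 0.3086×391.5 − 0.04193×1.97×391.5 = -69.00 mGal
Δg_SB(B) = 979335.41 − 979762.34 + 0.3086×1564.3 − 0.04193×1.97×1564.3 = -73.40 mGal
Difference = -73.40 − (-69.00) = -4.40 mGal

-4.4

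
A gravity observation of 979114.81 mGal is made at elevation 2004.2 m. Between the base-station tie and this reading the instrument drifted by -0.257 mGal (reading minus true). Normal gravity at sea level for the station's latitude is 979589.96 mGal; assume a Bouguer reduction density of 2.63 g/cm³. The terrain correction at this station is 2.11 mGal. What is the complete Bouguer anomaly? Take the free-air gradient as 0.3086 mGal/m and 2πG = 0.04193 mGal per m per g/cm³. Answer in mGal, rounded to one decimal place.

-75.3

Drift-corrected reading = 979114.81 − (-0.257) = 979115.067 mGal
Free-air correction = 0.3086 × 2004.2 = 618.50 mGal
Free-air anomaly = 979115.067 − 979589.96 + (618.50) = 143.607 mGal
Bouguer slab correction = 0.04193 × 2.63 × 2004.2 = 221.01 mGal
Simple Bouguer anomaly = 143.607 − (221.01) = -77.403 mGal
Complete Bouguer anomaly = -77.403 + 2.11 = -75.293 mGal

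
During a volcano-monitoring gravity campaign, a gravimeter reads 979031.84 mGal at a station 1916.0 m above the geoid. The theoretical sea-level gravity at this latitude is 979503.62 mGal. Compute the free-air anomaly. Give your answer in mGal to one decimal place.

119.5

Free-air correction = 0.3086 × 1916.0 = 591.28 mGal
Free-air anomaly = 979031.84 − 979503.62 + (591.28) = 119.50 mGal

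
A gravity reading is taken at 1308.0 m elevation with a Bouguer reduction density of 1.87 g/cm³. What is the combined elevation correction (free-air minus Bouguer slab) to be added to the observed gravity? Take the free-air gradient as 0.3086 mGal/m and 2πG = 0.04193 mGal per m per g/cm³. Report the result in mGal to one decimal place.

301.1

Combined gradient = 0.3086 − 0.04193 × 1.87 = 0.2301909 mGal/m
Combined elevation correction = 0.2301909 × 1308.0 = 301.1 mGal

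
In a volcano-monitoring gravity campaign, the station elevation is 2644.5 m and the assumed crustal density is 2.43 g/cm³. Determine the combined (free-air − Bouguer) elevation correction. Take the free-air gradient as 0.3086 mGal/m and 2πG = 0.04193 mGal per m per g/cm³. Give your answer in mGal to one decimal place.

546.6

Combined gradient = 0.3086 − 0.04193 × 2.43 = 0.2067101 mGal/m
Combined elevation correction = 0.2067101 × 2644.5 = 546.6 mGal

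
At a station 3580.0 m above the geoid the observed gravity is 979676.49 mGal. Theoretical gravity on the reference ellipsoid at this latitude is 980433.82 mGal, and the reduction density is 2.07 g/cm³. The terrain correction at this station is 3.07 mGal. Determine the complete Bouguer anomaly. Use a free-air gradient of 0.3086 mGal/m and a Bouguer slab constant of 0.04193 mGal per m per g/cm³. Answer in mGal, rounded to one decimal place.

Free-air correction = 0.3086 × 3580.0 = 1104.79 mGal
Free-air anomaly = 979676.49 − 980433.82 + (1104.79) = 347.46 mGal
Bouguer slab correction = 0.04193 × 2.07 × 3580.0 = 310.73 mGal
Simple Bouguer anomaly = 347.46 − (310.73) = 36.73 mGal
Complete Bouguer anomaly = 36.73 + 3.07 = 39.80 mGal

39.8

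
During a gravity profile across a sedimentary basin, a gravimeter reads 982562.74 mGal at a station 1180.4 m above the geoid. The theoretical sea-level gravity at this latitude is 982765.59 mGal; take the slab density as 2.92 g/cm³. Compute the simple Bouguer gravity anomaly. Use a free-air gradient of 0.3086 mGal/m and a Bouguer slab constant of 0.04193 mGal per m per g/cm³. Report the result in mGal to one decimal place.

Free-air correction = 0.3086 × 1180.4 = 364.27 mGal
Free-air anomaly = 982562.74 − 982765.59 + (364.27) = 161.42 mGal
Bouguer slab correction = 0.04193 × 2.92 × 1180.4 = 144.52 mGal
Simple Bouguer anomaly = 161.42 − (144.52) = 16.90 mGal

16.9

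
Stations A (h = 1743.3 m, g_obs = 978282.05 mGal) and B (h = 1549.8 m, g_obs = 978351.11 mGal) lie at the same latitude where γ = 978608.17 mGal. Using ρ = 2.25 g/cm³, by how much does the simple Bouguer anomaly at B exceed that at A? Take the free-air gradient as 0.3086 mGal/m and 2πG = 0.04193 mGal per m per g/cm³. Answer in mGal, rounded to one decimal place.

Δg_SB(A) = 978282.05 − 978608.17 + 0.3086×1743.3 − 0.04193×2.25×1743.3 = 47.40 mGal
Δg_SB(B) = 978351.11 − 978608.17 + 0.3086×1549.8 − 0.04193×2.25×1549.8 = 75.00 mGal
Difference = 75.00 − (47.40) = 27.60 mGal

27.6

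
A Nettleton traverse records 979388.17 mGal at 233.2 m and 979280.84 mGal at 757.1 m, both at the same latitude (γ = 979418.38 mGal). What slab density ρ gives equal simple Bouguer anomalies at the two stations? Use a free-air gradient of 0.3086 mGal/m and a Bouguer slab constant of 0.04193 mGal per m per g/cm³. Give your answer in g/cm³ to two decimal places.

2.47

Δg_obs = 979280.84 − 979388.17 = -107.33 mGal over Δh = 757.1 − 233.2 = 523.9 m
Equal Bouguer anomalies ⇒ Δg_obs + (0.3086 − 0.04193ρ)·Δh = 0
0.3086 − 0.04193ρ = −Δg_obs/Δh = 0.20487
ρ = (0.3086 − 0.20487) / 0.04193 = 2.47 g/cm³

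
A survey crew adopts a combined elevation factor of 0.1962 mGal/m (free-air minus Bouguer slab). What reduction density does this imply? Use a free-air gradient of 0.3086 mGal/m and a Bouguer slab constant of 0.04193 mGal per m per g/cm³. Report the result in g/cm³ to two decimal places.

0.1962 = 0.3086 − 0.04193 × ρ
ρ = (0.3086 − 0.1962) / 0.04193 = 2.68 g/cm³

2.68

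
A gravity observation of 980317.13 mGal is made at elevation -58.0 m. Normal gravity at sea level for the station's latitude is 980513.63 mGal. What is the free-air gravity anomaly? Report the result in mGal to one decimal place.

-214.4

Free-air correction = 0.3086 × -58.0 = -17.90 mGal
Free-air anomaly = 980317.13 − 980513.63 + (-17.90) = -214.40 mGal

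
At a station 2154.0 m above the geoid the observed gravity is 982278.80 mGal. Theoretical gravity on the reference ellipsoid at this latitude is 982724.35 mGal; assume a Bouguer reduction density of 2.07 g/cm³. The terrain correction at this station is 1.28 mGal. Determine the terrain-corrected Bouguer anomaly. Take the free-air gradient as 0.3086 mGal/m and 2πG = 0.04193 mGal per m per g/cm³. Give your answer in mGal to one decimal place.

33.5

Free-air correction = 0.3086 × 2154.0 = 664.72 mGal
Free-air anomaly = 982278.80 − 982724.35 + (664.72) = 219.17 mGal
Bouguer slab correction = 0.04193 × 2.07 × 2154.0 = 186.96 mGal
Simple Bouguer anomaly = 219.17 − (186.96) = 32.21 mGal
Complete Bouguer anomaly = 32.21 + 1.28 = 33.49 mGal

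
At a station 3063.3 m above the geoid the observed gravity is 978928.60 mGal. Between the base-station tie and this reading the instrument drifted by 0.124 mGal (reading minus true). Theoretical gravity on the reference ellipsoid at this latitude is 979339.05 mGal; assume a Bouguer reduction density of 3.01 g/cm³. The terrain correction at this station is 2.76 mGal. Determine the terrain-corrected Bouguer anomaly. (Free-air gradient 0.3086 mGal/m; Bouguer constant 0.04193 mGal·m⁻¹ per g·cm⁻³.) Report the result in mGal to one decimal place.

Drift-corrected reading = 978928.60 − (0.124) = 978928.476 mGal
Free-air correction = 0.3086 × 3063.3 = 945.33 mGal
Free-air anomaly = 978928.476 − 979339.05 + (945.33) = 534.756 mGal
Bouguer slab correction = 0.04193 × 3.01 × 3063.3 = 386.62 mGal
Simple Bouguer anomaly = 534.756 − (386.62) = 148.136 mGal
Complete Bouguer anomaly = 148.136 + 2.76 = 150.896 mGal

150.9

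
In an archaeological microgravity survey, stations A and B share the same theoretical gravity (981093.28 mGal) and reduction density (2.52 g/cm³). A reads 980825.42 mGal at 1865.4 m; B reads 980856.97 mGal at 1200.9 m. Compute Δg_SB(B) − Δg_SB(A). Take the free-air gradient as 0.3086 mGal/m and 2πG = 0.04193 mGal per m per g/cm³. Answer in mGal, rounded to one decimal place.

Δg_SB(A) = 980825.42 − 981093.28 + 0.3086×1865.4 − 0.04193×2.52×1865.4 = 110.70 mGal
Δg_SB(B) = 980856.97 − 981093.28 + 0.3086×1200.9 − 0.04193×2.52×1200.9 = 7.40 mGal
Difference = 7.40 − (110.70) = -103.30 mGal

-103.3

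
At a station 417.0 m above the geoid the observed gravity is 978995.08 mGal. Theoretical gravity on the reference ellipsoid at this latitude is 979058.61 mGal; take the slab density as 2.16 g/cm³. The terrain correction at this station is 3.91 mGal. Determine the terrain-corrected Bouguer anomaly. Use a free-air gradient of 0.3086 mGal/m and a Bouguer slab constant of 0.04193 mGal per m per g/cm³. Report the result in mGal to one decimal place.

31.3

Free-air correction = 0.3086 × 417.0 = 128.69 mGal
Free-air anomaly = 978995.08 − 979058.61 + (128.69) = 65.16 mGal
Bouguer slab correction = 0.04193 × 2.16 × 417.0 = 37.77 mGal
Simple Bouguer anomaly = 65.16 − (37.77) = 27.39 mGal
Complete Bouguer anomaly = 27.39 + 3.91 = 31.30 mGal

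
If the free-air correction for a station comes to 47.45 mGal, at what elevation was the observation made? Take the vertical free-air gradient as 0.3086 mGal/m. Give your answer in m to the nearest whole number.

h = 47.45 / 0.3086 = 153.76 m

154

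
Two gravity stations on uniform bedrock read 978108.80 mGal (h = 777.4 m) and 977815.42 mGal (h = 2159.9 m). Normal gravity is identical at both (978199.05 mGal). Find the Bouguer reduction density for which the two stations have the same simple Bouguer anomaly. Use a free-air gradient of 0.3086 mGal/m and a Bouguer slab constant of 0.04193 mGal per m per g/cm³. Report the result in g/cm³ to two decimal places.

Δg_obs = 977815.42 − 978108.80 = -293.38 mGal over Δh = 2159.9 − 777.4 = 1382.5 m
Equal Bouguer anomalies ⇒ Δg_obs + (0.3086 − 0.04193ρ)·Δh = 0
0.3086 − 0.04193ρ = −Δg_obs/Δh = 0.21221
ρ = (0.3086 − 0.21221) / 0.04193 = 2.30 g/cm³

2.30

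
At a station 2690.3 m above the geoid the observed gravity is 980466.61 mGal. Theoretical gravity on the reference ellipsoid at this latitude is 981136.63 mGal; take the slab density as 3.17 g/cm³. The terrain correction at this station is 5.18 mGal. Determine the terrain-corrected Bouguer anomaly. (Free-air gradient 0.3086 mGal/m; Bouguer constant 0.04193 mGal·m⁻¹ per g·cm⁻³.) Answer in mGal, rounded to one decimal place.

-192.2

Free-air correction = 0.3086 × 2690.3 = 830.23 mGal
Free-air anomaly = 980466.61 − 981136.63 + (830.23) = 160.21 mGal
Bouguer slab correction = 0.04193 × 3.17 × 2690.3 = 357.59 mGal
Simple Bouguer anomaly = 160.21 − (357.59) = -197.38 mGal
Complete Bouguer anomaly = -197.38 + 5.18 = -192.20 mGal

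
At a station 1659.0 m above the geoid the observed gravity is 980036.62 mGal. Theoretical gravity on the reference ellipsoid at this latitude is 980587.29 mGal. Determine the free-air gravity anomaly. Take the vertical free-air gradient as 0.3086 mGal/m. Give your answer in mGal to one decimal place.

-38.7

Free-air correction = 0.3086 × 1659.0 = 511.97 mGal
Free-air anomaly = 980036.62 − 980587.29 + (511.97) = -38.70 mGal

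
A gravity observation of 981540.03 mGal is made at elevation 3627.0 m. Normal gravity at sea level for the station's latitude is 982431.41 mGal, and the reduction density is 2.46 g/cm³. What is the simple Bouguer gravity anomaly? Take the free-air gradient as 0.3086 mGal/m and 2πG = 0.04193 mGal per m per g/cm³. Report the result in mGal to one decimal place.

Free-air correction = 0.3086 × 3627.0 = 1119.29 mGal
Free-air anomaly = 981540.03 − 982431.41 + (1119.29) = 227.91 mGal
Bouguer slab correction = 0.04193 × 2.46 × 3627.0 = 374.12 mGal
Simple Bouguer anomaly = 227.91 − (374.12) = -146.21 mGal

-146.2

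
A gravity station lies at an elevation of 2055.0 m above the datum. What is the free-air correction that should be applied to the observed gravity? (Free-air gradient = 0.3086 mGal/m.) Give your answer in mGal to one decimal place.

634.2

Free-air correction = 0.3086 × 2055.0 = 634.2 mGal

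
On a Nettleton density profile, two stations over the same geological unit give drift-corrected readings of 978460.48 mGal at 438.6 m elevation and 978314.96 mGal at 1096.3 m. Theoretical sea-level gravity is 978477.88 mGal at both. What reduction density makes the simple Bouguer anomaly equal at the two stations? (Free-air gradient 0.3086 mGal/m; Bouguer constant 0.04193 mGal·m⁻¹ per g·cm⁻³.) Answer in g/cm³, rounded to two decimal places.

Δg_obs = 978314.96 − 978460.48 = -145.52 mGal over Δh = 1096.3 − 438.6 = 657.7 m
Equal Bouguer anomalies ⇒ Δg_obs + (0.3086 − 0.04193ρ)·Δh = 0
0.3086 − 0.04193ρ = −Δg_obs/Δh = 0.22126
ρ = (0.3086 − 0.22126) / 0.04193 = 2.08 g/cm³

2.08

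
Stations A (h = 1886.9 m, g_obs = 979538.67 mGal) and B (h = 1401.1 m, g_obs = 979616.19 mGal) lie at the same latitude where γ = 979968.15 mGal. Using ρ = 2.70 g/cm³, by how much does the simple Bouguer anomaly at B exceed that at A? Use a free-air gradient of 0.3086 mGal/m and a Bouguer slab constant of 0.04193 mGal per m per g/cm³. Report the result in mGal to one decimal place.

Δg_SB(A) = 979538.67 − 979968.15 + 0.3086×1886.9 − 0.04193×2.70×1886.9 = -60.80 mGal
Δg_SB(B) = 979616.19 − 979968.15 + 0.3086×1401.1 − 0.04193×2.70×1401.1 = -78.20 mGal
Difference = -78.20 − (-60.80) = -17.40 mGal

-17.4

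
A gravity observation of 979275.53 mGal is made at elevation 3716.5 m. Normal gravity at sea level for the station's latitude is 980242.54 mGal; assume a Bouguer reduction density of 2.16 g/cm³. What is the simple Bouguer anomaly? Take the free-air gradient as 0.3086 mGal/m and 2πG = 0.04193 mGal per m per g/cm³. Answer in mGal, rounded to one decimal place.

Free-air correction = 0.3086 × 3716.5 = 1146.91 mGal
Free-air anomaly = 979275.53 − 980242.54 + (1146.91) = 179.90 mGal
Bouguer slab correction = 0.04193 × 2.16 × 3716.5 = 336.60 mGal
Simple Bouguer anomaly = 179.90 − (336.60) = -156.70 mGal

-156.7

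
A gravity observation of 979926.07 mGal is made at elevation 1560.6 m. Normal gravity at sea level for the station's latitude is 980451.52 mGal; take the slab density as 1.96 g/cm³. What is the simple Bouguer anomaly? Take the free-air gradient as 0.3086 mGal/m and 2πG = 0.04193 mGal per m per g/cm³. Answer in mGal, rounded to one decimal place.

-172.1

Free-air correction = 0.3086 × 1560.6 = 481.60 mGal
Free-air anomaly = 979926.07 − 980451.52 + (481.60) = -43.85 mGal
Bouguer slab correction = 0.04193 × 1.96 × 1560.6 = 128.25 mGal
Simple Bouguer anomaly = -43.85 − (128.25) = -172.10 mGal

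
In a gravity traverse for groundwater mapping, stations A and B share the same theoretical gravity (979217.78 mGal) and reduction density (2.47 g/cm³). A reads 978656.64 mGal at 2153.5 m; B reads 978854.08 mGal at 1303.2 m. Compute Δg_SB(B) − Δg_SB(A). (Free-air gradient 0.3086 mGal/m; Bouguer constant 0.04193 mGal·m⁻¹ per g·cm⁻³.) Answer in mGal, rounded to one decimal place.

Δg_SB(A) = 978656.64 − 979217.78 + 0.3086×2153.5 − 0.04193×2.47×2153.5 = -119.60 mGal
Δg_SB(B) = 978854.08 − 979217.78 + 0.3086×1303.2 − 0.04193×2.47×1303.2 = -96.50 mGal
Difference = -96.50 − (-119.60) = 23.10 mGal

23.1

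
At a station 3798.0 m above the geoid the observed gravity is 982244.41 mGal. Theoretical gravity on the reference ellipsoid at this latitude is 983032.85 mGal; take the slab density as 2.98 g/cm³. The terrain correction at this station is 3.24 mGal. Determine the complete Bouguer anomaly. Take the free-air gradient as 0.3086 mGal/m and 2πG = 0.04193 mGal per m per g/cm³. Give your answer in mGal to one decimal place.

Free-air correction = 0.3086 × 3798.0 = 1172.06 mGal
Free-air anomaly = 982244.41 − 983032.85 + (1172.06) = 383.62 mGal
Bouguer slab correction = 0.04193 × 2.98 × 3798.0 = 474.57 mGal
Simple Bouguer anomaly = 383.62 − (474.57) = -90.95 mGal
Complete Bouguer anomaly = -90.95 + 3.24 = -87.71 mGal

-87.7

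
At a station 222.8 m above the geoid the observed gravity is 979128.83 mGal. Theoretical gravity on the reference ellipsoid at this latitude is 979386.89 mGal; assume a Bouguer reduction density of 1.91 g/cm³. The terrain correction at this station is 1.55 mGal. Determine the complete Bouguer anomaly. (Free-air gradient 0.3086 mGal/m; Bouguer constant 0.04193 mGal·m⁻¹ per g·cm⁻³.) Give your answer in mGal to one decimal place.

-205.6

Free-air correction = 0.3086 × 222.8 = 68.76 mGal
Free-air anomaly = 979128.83 − 979386.89 + (68.76) = -189.30 mGal
Bouguer slab correction = 0.04193 × 1.91 × 222.8 = 17.84 mGal
Simple Bouguer anomaly = -189.30 − (17.84) = -207.14 mGal
Complete Bouguer anomaly = -207.14 + 1.55 = -205.59 mGal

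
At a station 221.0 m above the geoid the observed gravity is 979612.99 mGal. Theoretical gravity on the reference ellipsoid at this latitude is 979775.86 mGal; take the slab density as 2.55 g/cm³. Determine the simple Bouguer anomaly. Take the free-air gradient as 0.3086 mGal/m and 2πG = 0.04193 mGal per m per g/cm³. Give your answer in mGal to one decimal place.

Free-air correction = 0.3086 × 221.0 = 68.20 mGal
Free-air anomaly = 979612.99 − 979775.86 + (68.20) = -94.67 mGal
Bouguer slab correction = 0.04193 × 2.55 × 221.0 = 23.63 mGal
Simple Bouguer anomaly = -94.67 − (23.63) = -118.30 mGal

-118.3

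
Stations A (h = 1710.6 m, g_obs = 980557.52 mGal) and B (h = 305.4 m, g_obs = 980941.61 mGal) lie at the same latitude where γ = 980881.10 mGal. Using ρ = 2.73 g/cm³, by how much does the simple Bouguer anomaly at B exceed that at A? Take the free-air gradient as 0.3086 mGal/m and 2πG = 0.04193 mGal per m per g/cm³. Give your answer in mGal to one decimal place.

Δg_SB(A) = 980557.52 − 980881.10 + 0.3086×1710.6 − 0.04193×2.73×1710.6 = 8.50 mGal
Δg_SB(B) = 980941.61 − 980881.10 + 0.3086×305.4 − 0.04193×2.73×305.4 = 119.80 mGal
Difference = 119.80 − (8.50) = 111.30 mGal

111.3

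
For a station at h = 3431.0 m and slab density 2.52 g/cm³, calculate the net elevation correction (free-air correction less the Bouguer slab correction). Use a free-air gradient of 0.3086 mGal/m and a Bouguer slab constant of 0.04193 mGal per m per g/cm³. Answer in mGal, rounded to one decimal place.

Combined gradient = 0.3086 − 0.04193 × 2.52 = 0.2029364 mGal/m
Combined elevation correction = 0.2029364 × 3431.0 = 696.3 mGal

696.3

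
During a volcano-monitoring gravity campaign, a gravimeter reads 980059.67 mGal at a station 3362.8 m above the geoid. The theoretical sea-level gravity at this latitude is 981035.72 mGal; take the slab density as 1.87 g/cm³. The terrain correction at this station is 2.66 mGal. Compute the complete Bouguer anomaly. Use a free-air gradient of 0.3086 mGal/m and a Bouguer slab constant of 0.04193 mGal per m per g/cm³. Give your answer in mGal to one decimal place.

Free-air correction = 0.3086 × 3362.8 = 1037.76 mGal
Free-air anomaly = 980059.67 − 981035.72 + (1037.76) = 61.71 mGal
Bouguer slab correction = 0.04193 × 1.87 × 3362.8 = 263.67 mGal
Simple Bouguer anomaly = 61.71 − (263.67) = -201.96 mGal
Complete Bouguer anomaly = -201.96 + 2.66 = -199.30 mGal

-199.3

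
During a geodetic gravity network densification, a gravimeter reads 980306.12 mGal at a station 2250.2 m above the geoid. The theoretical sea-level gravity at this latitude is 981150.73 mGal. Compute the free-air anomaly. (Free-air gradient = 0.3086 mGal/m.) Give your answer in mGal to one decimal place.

Free-air correction = 0.3086 × 2250.2 = 694.41 mGal
Free-air anomaly = 980306.12 − 981150.73 + (694.41) = -150.20 mGal

-150.2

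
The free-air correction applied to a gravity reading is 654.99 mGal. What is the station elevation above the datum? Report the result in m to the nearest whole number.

h = 654.99 / 0.3086 = 2122.46 m

2122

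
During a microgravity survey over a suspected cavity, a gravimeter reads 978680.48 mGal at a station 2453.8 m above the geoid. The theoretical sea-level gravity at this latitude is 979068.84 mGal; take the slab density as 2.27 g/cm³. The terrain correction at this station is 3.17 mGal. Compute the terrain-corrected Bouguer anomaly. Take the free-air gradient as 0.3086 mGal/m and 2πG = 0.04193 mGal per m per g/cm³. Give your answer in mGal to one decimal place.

138.5

Free-air correction = 0.3086 × 2453.8 = 757.24 mGal
Free-air anomaly = 978680.48 − 979068.84 + (757.24) = 368.88 mGal
Bouguer slab correction = 0.04193 × 2.27 × 2453.8 = 233.56 mGal
Simple Bouguer anomaly = 368.88 − (233.56) = 135.32 mGal
Complete Bouguer anomaly = 135.32 + 3.17 = 138.49 mGal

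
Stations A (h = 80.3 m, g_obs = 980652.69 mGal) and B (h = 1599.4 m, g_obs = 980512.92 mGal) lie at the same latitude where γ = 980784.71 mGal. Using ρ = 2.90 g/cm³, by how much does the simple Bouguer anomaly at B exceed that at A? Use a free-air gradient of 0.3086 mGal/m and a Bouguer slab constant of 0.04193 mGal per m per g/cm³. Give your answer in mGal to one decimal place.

144.3

Δg_SB(A) = 980652.69 − 980784.71 + 0.3086×80.3 − 0.04193×2.90×80.3 = -117.00 mGal
Δg_SB(B) = 980512.92 − 980784.71 + 0.3086×1599.4 − 0.04193×2.90×1599.4 = 27.30 mGal
Difference = 27.30 − (-117.00) = 144.30 mGal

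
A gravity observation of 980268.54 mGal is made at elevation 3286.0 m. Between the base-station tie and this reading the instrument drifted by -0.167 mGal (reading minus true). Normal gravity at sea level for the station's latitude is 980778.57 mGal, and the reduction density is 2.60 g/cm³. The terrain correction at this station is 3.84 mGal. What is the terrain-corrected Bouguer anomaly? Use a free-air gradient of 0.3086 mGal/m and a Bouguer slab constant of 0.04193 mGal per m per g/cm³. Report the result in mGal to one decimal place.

Drift-corrected reading = 980268.54 − (-0.167) = 980268.707 mGal
Free-air correction = 0.3086 × 3286.0 = 1014.06 mGal
Free-air anomaly = 980268.707 − 980778.57 + (1014.06) = 504.197 mGal
Bouguer slab correction = 0.04193 × 2.60 × 3286.0 = 358.23 mGal
Simple Bouguer anomaly = 504.197 − (358.23) = 145.967 mGal
Complete Bouguer anomaly = 145.967 + 3.84 = 149.807 mGal

149.8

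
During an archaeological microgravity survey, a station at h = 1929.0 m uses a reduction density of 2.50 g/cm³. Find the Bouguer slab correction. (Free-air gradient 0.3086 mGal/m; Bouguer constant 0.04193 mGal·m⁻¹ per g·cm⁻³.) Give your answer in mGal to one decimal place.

Bouguer slab correction = 0.04193 × 2.50 × 1929.0 = 202.2 mGal

202.2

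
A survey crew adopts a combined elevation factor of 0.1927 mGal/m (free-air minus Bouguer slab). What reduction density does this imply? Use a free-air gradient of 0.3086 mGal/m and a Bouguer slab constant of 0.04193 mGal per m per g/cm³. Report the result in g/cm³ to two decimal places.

2.76

0.1927 = 0.3086 − 0.04193 × ρ
ρ = (0.3086 − 0.1927) / 0.04193 = 2.76 g/cm³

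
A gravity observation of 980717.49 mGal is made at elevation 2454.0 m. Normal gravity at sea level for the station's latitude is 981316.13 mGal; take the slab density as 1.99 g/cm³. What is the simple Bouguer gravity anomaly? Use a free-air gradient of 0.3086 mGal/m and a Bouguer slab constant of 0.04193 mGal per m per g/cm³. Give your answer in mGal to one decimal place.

Free-air correction = 0.3086 × 2454.0 = 757.30 mGal
Free-air anomaly = 980717.49 − 981316.13 + (757.30) = 158.66 mGal
Bouguer slab correction = 0.04193 × 1.99 × 2454.0 = 204.76 mGal
Simple Bouguer anomaly = 158.66 − (204.76) = -46.10 mGal

-46.1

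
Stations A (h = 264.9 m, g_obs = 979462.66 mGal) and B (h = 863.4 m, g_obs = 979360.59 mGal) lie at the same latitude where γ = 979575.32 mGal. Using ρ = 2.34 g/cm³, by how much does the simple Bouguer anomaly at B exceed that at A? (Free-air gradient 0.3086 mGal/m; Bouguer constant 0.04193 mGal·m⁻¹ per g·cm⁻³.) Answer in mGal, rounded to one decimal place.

23.9

Δg_SB(A) = 979462.66 − 979575.32 + 0.3086×264.9 − 0.04193×2.34×264.9 = -56.90 mGal
Δg_SB(B) = 979360.59 − 979575.32 + 0.3086×863.4 − 0.04193×2.34×863.4 = -33.00 mGal
Difference = -33.00 − (-56.90) = 23.90 mGal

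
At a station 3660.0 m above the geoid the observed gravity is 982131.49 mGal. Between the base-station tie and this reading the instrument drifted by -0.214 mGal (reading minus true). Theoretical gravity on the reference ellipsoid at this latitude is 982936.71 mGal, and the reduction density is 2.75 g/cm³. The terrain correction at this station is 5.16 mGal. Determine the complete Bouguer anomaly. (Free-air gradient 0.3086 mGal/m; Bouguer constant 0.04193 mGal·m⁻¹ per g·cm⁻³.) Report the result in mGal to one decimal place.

Drift-corrected reading = 982131.49 − (-0.214) = 982131.704 mGal
Free-air correction = 0.3086 × 3660.0 = 1129.48 mGal
Free-air anomaly = 982131.704 − 982936.71 + (1129.48) = 324.474 mGal
Bouguer slab correction = 0.04193 × 2.75 × 3660.0 = 422.03 mGal
Simple Bouguer anomaly = 324.474 − (422.03) = -97.556 mGal
Complete Bouguer anomaly = -97.556 + 5.16 = -92.396 mGal

-92.4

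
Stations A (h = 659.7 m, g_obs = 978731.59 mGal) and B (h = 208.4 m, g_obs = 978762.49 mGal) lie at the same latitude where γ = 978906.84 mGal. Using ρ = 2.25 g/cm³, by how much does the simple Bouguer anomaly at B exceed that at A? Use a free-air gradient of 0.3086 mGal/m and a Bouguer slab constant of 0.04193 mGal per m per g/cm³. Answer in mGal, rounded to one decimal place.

Δg_SB(A) = 978731.59 − 978906.84 + 0.3086×659.7 − 0.04193×2.25×659.7 = -33.90 mGal
Δg_SB(B) = 978762.49 − 978906.84 + 0.3086×208.4 − 0.04193×2.25×208.4 = -99.70 mGal
Difference = -99.70 − (-33.90) = -65.80 mGal

-65.8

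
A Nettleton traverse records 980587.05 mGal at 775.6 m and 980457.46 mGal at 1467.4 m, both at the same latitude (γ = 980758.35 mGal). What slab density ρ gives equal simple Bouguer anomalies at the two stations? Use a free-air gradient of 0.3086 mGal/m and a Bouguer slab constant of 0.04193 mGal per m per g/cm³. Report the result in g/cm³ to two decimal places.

2.89

Δg_obs = 980457.46 − 980587.05 = -129.59 mGal over Δh = 1467.4 − 775.6 = 691.8 m
Equal Bouguer anomalies ⇒ Δg_obs + (0.3086 − 0.04193ρ)·Δh = 0
0.3086 − 0.04193ρ = −Δg_obs/Δh = 0.18732
ρ = (0.3086 − 0.18732) / 0.04193 = 2.89 g/cm³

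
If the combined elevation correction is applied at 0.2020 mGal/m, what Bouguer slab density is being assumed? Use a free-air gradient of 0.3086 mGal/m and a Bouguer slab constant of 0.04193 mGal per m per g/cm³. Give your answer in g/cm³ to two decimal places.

0.2020 = 0.3086 − 0.04193 × ρ
ρ = (0.3086 − 0.2020) / 0.04193 = 2.54 g/cm³

2.54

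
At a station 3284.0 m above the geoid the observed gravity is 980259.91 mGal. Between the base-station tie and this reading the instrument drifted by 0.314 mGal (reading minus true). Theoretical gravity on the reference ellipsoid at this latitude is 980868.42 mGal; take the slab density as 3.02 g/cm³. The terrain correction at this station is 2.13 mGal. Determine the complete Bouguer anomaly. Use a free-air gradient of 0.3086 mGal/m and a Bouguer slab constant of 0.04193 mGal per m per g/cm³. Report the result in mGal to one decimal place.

-9.1

Drift-corrected reading = 980259.91 − (0.314) = 980259.596 mGal
Free-air correction = 0.3086 × 3284.0 = 1013.44 mGal
Free-air anomaly = 980259.596 − 980868.42 + (1013.44) = 404.616 mGal
Bouguer slab correction = 0.04193 × 3.02 × 3284.0 = 415.85 mGal
Simple Bouguer anomaly = 404.616 − (415.85) = -11.234 mGal
Complete Bouguer anomaly = -11.234 + 2.13 = -9.104 mGal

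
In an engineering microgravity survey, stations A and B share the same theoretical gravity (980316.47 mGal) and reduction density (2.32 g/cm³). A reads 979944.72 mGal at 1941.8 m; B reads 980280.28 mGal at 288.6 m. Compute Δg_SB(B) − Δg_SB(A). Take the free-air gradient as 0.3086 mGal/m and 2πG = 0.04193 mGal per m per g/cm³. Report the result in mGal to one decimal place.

-13.8

Δg_SB(A) = 979944.72 − 980316.47 + 0.3086×1941.8 − 0.04193×2.32×1941.8 = 38.60 mGal
Δg_SB(B) = 980280.28 − 980316.47 + 0.3086×288.6 − 0.04193×2.32×288.6 = 24.80 mGal
Difference = 24.80 − (38.60) = -13.80 mGal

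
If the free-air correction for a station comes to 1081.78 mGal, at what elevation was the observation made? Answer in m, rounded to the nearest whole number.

3505

h = 1081.78 / 0.3086 = 3505.44 m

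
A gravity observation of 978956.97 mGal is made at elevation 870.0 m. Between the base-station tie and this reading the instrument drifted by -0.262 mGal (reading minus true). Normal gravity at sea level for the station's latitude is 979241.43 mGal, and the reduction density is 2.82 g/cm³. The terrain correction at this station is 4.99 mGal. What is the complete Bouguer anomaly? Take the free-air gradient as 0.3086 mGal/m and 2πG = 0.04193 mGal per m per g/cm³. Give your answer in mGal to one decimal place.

-113.6

Drift-corrected reading = 978956.97 − (-0.262) = 978957.232 mGal
Free-air correction = 0.3086 × 870.0 = 268.48 mGal
Free-air anomaly = 978957.232 − 979241.43 + (268.48) = -15.718 mGal
Bouguer slab correction = 0.04193 × 2.82 × 870.0 = 102.87 mGal
Simple Bouguer anomaly = -15.718 − (102.87) = -118.588 mGal
Complete Bouguer anomaly = -118.588 + 4.99 = -113.598 mGal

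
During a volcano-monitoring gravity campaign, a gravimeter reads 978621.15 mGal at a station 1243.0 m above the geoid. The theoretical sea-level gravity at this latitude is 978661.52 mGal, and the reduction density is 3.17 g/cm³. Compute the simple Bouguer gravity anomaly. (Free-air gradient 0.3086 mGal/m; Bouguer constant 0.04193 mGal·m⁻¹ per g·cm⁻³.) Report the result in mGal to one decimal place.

Free-air correction = 0.3086 × 1243.0 = 383.59 mGal
Free-air anomaly = 978621.15 − 978661.52 + (383.59) = 343.22 mGal
Bouguer slab correction = 0.04193 × 3.17 × 1243.0 = 165.22 mGal
Simple Bouguer anomaly = 343.22 − (165.22) = 178.00 mGal

178.0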